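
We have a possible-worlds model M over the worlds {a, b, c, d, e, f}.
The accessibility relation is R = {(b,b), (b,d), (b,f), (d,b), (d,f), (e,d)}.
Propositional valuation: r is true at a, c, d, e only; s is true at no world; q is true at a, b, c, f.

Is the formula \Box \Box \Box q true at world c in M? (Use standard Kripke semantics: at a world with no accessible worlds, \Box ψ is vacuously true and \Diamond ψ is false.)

Yes

At c: no accessible worlds, so \Box \Box \Box q holds vacuously.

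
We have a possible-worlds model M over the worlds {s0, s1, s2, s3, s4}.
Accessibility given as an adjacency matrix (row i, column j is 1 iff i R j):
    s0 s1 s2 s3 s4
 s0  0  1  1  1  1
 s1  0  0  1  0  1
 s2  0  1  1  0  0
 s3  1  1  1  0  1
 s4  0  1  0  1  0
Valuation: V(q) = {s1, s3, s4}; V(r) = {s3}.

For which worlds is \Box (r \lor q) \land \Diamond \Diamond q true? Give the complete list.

Let φ = \Box (r \lor q) \land \Diamond \Diamond q. Evaluate φ at each world:
  s0 (successors {s1, s2, s3, s4}): φ is false.
  s1 (successors {s2, s4}): φ is false.
  s2 (successors {s1, s2}): φ is false.
  s3 (successors {s0, s1, s2, s4}): φ is false.
  s4 (successors {s1, s3}): φ is true.
For instance, at s3:
  At s3: \Box (r \lor q) is false, \Diamond \Diamond q is true, so \Box (r \lor q) \land \Diamond \Diamond q is false.
    At s3: \Box (r \lor q) requires r \lor q at every successor {s0, s1, s2, s4}.
      r \lor q fails at s0, so \Box (r \lor q) is false at s3.
    At s3: \Diamond \Diamond q requires \Diamond q at some successor in {s0, s1, s2, s4}.
      \Diamond q holds at s0, so \Diamond \Diamond q is true at s3.
Satisfying worlds: {s4}

s4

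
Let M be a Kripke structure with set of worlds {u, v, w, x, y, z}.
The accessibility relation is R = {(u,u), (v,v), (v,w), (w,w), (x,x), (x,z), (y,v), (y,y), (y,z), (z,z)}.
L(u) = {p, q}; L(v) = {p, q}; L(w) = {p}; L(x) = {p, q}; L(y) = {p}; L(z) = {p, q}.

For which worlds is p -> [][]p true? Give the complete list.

u, v, w, x, y, z

Let φ = p -> [][]p. Evaluate φ at each world:
  u (successors {u}): φ is true.
  v (successors {v, w}): φ is true.
  w (successors {w}): φ is true.
  x (successors {x, z}): φ is true.
  y (successors {v, y, z}): φ is true.
  z (successors {z}): φ is true.
For instance, at w:
  At w: p is true, [][]p is true, so p -> [][]p is true.
    At w: [][]p requires []p at every successor {w}.
      At w: []p is true.
    So [][]p is true at w.
Satisfying worlds: {u, v, w, x, y, z}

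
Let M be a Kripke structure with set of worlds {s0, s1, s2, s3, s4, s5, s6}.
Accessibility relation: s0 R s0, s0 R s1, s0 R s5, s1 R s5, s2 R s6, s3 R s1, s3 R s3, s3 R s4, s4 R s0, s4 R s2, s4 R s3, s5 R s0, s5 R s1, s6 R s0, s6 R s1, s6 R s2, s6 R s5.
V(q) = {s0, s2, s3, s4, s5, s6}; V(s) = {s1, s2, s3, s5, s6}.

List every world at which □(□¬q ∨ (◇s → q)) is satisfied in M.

Let φ = □(□¬q ∨ (◇s → q)). Evaluate φ at each world:
  s0 (successors {s0, s1, s5}): φ is false.
  s1 (successors {s5}): φ is true.
  s2 (successors {s6}): φ is true.
  s3 (successors {s1, s3, s4}): φ is false.
  s4 (successors {s0, s2, s3}): φ is true.
  s5 (successors {s0, s1}): φ is false.
  s6 (successors {s0, s1, s2, s5}): φ is false.
For instance, at s4:
  At s4: □(□¬q ∨ (◇s → q)) requires □¬q ∨ (◇s → q) at every successor {s0, s2, s3}.
      At s0: □¬q is false, ◇s → q is true, so □¬q ∨ (◇s → q) is true.
      At s2: □¬q is false, ◇s → q is true, so □¬q ∨ (◇s → q) is true.
      At s3: □¬q is false, ◇s → q is true, so □¬q ∨ (◇s → q) is true.
  So □(□¬q ∨ (◇s → q)) is true at s4.
Satisfying worlds: {s1, s2, s4}

s1, s2, s4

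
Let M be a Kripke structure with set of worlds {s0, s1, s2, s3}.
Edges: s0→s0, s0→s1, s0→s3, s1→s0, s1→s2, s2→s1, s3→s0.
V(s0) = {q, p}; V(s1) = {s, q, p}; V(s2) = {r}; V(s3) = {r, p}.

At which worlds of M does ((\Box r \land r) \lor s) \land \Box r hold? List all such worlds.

Recall that \Box ψ holds at a world iff ψ holds at every accessible world, and \Diamond ψ holds iff ψ holds at some accessible world.
Let φ = ((\Box r \land r) \lor s) \land \Box r. Evaluate φ at each world:
  s0 (successors {s0, s1, s3}): φ is false.
  s1 (successors {s0, s2}): φ is false.
  s2 (successors {s1}): φ is false.
  s3 (successors {s0}): φ is false.
For instance, at s0:
  At s0: (\Box r \land r) \lor s is false, \Box r is false, so ((\Box r \land r) \lor s) \land \Box r is false.
    At s0: \Box r \land r is false, s is false, so (\Box r \land r) \lor s is false.
      At s0: \Box r is false, r is false, so \Box r \land r is false.
    At s0: \Box r requires r at every successor {s0, s1, s3}.
      r fails at s0, so \Box r is false at s0.
Satisfying worlds: none.

none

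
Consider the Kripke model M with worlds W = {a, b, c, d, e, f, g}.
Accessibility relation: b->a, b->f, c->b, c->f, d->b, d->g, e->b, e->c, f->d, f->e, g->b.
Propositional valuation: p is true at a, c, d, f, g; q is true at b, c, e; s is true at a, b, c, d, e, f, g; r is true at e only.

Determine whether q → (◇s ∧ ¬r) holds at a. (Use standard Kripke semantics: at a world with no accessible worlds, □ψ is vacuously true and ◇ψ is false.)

Yes

At a: q is false, ◇s ∧ ¬r is false, so q → (◇s ∧ ¬r) is true.
  At a: ◇s is false, ¬r is true, so ◇s ∧ ¬r is false.
    At a: no accessible worlds, so ◇s is false.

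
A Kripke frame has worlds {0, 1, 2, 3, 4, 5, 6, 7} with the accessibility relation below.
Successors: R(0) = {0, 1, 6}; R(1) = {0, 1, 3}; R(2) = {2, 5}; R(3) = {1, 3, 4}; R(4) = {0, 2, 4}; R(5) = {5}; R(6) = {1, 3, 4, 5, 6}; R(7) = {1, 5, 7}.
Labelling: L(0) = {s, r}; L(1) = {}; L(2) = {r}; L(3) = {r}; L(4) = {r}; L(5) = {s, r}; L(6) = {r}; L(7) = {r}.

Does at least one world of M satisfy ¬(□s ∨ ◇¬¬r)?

No

Recall that □ψ holds at a world iff ψ holds at every accessible world, and ◇ψ holds iff ψ holds at some accessible world.
Let φ = ¬(□s ∨ ◇¬¬r). Evaluate φ at each world:
  0 (successors {0, 1, 6}): φ is false.
  1 (successors {0, 1, 3}): φ is false.
  2 (successors {2, 5}): φ is false.
  3 (successors {1, 3, 4}): φ is false.
  4 (successors {0, 2, 4}): φ is false.
  5 (successors {5}): φ is false.
  6 (successors {1, 3, 4, 5, 6}): φ is false.
  7 (successors {1, 5, 7}): φ is false.
For instance, at 7:
  At 7: □s ∨ ◇¬¬r is true, so ¬(□s ∨ ◇¬¬r) is false.
    At 7: □s is false, ◇¬¬r is true, so □s ∨ ◇¬¬r is true.
      At 7: □s requires s at every successor {1, 5, 7}.
        s fails at 1, so □s is false at 7.
      At 7: ◇¬¬r requires ¬¬r at some successor in {1, 5, 7}.
        ¬¬r holds at 5, so ◇¬¬r is true at 7.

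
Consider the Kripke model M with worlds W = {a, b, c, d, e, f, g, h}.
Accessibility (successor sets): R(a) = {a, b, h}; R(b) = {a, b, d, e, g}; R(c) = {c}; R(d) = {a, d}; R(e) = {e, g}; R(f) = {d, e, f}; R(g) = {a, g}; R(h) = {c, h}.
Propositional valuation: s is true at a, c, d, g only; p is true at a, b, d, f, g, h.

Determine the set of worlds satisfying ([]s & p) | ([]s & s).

Let φ = ([]s & p) | ([]s & s). Evaluate φ at each world:
  a (successors {a, b, h}): φ is false.
  b (successors {a, b, d, e, g}): φ is false.
  c (successors {c}): φ is true.
  d (successors {a, d}): φ is true.
  e (successors {e, g}): φ is false.
  f (successors {d, e, f}): φ is false.
  g (successors {a, g}): φ is true.
  h (successors {c, h}): φ is false.
For instance, at g:
  At g: []s & p is true, []s & s is true, so ([]s & p) | ([]s & s) is true.
    At g: []s is true, p is true, so []s & p is true.
      At g: []s requires s at every successor {a, g}.
        At a: s is true.
        At g: s is true.
      So []s is true at g.
    At g: []s is true, s is true, so []s & s is true.
      At g: []s requires s at every successor {a, g}.
        At a: s is true.
        At g: s is true.
      So []s is true at g.
Satisfying worlds: {c, d, g}

c, d, g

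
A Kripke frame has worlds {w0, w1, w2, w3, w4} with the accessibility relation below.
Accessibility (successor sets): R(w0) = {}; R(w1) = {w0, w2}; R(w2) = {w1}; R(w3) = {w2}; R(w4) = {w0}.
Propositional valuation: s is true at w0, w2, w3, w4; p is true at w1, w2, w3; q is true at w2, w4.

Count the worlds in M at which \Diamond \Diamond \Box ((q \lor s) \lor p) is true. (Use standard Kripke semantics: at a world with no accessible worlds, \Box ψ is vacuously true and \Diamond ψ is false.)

3

Let φ = \Diamond \Diamond \Box ((q \lor s) \lor p). Evaluate φ at each world:
  w0 (successors ∅): φ is false.
  w1 (successors {w0, w2}): φ is true.
  w2 (successors {w1}): φ is true.
  w3 (successors {w2}): φ is true.
  w4 (successors {w0}): φ is false.
For instance, at w1:
  At w1: \Diamond \Diamond \Box ((q \lor s) \lor p) requires \Diamond \Box ((q \lor s) \lor p) at some successor in {w0, w2}.
    \Diamond \Box ((q \lor s) \lor p) holds at w2, so \Diamond \Diamond \Box ((q \lor s) \lor p) is true at w1.
      At w2: \Diamond \Box ((q \lor s) \lor p) requires \Box ((q \lor s) \lor p) at some successor in {w1}.
        \Box ((q \lor s) \lor p) holds at w1, so \Diamond \Box ((q \lor s) \lor p) is true at w2.
Satisfying worlds: {w1, w2, w3}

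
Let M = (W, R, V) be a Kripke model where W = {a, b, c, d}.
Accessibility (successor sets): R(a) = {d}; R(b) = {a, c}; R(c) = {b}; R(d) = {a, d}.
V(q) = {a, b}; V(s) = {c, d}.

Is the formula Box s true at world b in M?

At b: Box s requires s at every successor {a, c}.
  s fails at a, so Box s is false at b.

No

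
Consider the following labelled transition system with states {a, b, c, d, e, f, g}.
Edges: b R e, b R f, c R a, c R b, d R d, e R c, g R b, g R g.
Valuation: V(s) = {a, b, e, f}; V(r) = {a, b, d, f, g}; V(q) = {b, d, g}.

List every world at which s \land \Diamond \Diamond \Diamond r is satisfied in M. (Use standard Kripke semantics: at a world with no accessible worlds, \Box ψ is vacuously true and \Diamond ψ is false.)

Let φ = s \land \Diamond \Diamond \Diamond r. Evaluate φ at each world:
  a (successors ∅): φ is false.
  b (successors {e, f}): φ is true.
  c (successors {a, b}): φ is false.
  d (successors {d}): φ is false.
  e (successors {c}): φ is true.
  f (successors ∅): φ is false.
  g (successors {b, g}): φ is false.
For instance, at c:
  At c: s is false, \Diamond \Diamond \Diamond r is false, so s \land \Diamond \Diamond \Diamond r is false.
    At c: \Diamond \Diamond \Diamond r requires \Diamond \Diamond r at some successor in {a, b}.
      At a: \Diamond \Diamond r is false.
      At b: \Diamond \Diamond r is false.
    So \Diamond \Diamond \Diamond r is false at c.
Satisfying worlds: {b, e}

b, e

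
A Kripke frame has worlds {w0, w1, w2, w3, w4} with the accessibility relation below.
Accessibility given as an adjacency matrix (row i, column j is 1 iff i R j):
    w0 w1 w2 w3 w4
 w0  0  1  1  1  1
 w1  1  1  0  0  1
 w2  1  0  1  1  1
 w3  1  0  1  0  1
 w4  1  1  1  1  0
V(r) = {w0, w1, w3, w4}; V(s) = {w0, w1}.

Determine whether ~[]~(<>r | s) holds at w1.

At w1: []~(<>r | s) is false, so ~[]~(<>r | s) is true.
  At w1: []~(<>r | s) requires ~(<>r | s) at every successor {w0, w1, w4}.
    ~(<>r | s) fails at w0, so []~(<>r | s) is false at w1.
      At w0: <>r | s is true, so ~(<>r | s) is false.

Yes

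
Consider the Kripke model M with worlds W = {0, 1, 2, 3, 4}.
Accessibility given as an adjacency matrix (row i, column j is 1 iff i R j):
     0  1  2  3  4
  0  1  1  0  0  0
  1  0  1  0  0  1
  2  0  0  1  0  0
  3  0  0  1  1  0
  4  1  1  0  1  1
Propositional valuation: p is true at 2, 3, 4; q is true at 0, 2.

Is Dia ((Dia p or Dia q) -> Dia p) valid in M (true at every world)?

Yes

Let φ = Dia ((Dia p or Dia q) -> Dia p). Evaluate φ at each world:
  0 (successors {0, 1}): φ is true.
  1 (successors {1, 4}): φ is true.
  2 (successors {2}): φ is true.
  3 (successors {2, 3}): φ is true.
  4 (successors {0, 1, 3, 4}): φ is true.
For instance, at 1:
  At 1: Dia ((Dia p or Dia q) -> Dia p) requires (Dia p or Dia q) -> Dia p at some successor in {1, 4}.
    (Dia p or Dia q) -> Dia p holds at 1, so Dia ((Dia p or Dia q) -> Dia p) is true at 1.
      At 1: Dia p or Dia q is true, Dia p is true, so (Dia p or Dia q) -> Dia p is true.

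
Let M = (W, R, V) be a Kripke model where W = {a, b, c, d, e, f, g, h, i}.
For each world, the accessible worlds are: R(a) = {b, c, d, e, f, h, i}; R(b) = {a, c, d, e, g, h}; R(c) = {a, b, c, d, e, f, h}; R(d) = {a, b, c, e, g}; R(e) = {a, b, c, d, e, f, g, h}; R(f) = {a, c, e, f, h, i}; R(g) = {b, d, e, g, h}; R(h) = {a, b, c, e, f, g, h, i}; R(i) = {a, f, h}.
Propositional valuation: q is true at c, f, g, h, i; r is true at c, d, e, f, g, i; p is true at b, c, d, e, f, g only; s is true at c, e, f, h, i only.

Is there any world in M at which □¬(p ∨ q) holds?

Recall that □ψ holds at a world iff ψ holds at every accessible world, and ◇ψ holds iff ψ holds at some accessible world.
Let φ = □¬(p ∨ q). Evaluate φ at each world:
  a (successors {b, c, d, e, f, h, i}): φ is false.
  b (successors {a, c, d, e, g, h}): φ is false.
  c (successors {a, b, c, d, e, f, h}): φ is false.
  d (successors {a, b, c, e, g}): φ is false.
  e (successors {a, b, c, d, e, f, g, h}): φ is false.
  f (successors {a, c, e, f, h, i}): φ is false.
  g (successors {b, d, e, g, h}): φ is false.
  h (successors {a, b, c, e, f, g, h, i}): φ is false.
  i (successors {a, f, h}): φ is false.
For instance, at f:
  At f: □¬(p ∨ q) requires ¬(p ∨ q) at every successor {a, c, e, f, h, i}.
    ¬(p ∨ q) fails at c, so □¬(p ∨ q) is false at f.

No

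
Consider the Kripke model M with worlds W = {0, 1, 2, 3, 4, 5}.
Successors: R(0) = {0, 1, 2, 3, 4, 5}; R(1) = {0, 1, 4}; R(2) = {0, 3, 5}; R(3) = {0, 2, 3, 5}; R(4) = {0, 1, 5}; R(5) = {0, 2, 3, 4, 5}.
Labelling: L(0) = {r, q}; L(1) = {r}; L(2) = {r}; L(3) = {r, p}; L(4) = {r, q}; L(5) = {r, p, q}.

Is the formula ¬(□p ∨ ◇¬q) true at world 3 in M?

At 3: □p ∨ ◇¬q is true, so ¬(□p ∨ ◇¬q) is false.
  At 3: □p is false, ◇¬q is true, so □p ∨ ◇¬q is true.
    At 3: □p requires p at every successor {0, 2, 3, 5}.
      p fails at 0, so □p is false at 3.
    At 3: ◇¬q requires ¬q at some successor in {0, 2, 3, 5}.
      ¬q holds at 2, so ◇¬q is true at 3.

No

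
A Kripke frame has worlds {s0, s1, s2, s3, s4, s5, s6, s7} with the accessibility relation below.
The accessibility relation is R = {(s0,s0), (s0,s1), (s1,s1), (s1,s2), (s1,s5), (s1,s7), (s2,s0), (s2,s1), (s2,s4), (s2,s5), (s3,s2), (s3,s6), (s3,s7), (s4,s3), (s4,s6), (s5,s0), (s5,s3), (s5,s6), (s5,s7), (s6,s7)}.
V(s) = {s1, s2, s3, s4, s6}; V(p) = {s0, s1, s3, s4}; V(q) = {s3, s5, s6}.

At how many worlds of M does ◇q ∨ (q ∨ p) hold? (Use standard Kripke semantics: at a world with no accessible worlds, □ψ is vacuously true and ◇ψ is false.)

Let φ = ◇q ∨ (q ∨ p). Evaluate φ at each world:
  s0 (successors {s0, s1}): φ is true.
  s1 (successors {s1, s2, s5, s7}): φ is true.
  s2 (successors {s0, s1, s4, s5}): φ is true.
  s3 (successors {s2, s6, s7}): φ is true.
  s4 (successors {s3, s6}): φ is true.
  s5 (successors {s0, s3, s6, s7}): φ is true.
  s6 (successors {s7}): φ is true.
  s7 (successors ∅): φ is false.
For instance, at s0:
  At s0: ◇q is false, q ∨ p is true, so ◇q ∨ (q ∨ p) is true.
    At s0: ◇q requires q at some successor in {s0, s1}.
      At s0: q is false.
      At s1: q is false.
    So ◇q is false at s0.
Satisfying worlds: {s0, s1, s2, s3, s4, s5, s6}

7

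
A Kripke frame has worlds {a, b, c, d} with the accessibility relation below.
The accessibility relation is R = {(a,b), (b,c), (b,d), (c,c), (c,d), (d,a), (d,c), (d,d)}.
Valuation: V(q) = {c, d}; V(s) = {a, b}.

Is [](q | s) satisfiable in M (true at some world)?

Yes

Let φ = [](q | s). Evaluate φ at each world:
  a (successors {b}): φ is true.
  b (successors {c, d}): φ is true.
  c (successors {c, d}): φ is true.
  d (successors {a, c, d}): φ is true.
Detail at a (witness):
  At a: [](q | s) requires q | s at every successor {b}.
    At b: q | s is true.
  So [](q | s) is true at a.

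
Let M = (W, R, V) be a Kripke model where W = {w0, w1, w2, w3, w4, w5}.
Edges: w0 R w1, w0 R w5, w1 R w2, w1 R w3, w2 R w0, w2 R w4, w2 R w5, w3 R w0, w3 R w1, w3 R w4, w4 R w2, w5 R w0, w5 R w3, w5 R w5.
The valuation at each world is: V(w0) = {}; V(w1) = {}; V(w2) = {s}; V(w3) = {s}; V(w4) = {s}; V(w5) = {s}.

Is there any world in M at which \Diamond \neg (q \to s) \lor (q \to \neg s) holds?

Yes

Let φ = \Diamond \neg (q \to s) \lor (q \to \neg s). Evaluate φ at each world:
  w0 (successors {w1, w5}): φ is true.
  w1 (successors {w2, w3}): φ is true.
  w2 (successors {w0, w4, w5}): φ is true.
  w3 (successors {w0, w1, w4}): φ is true.
  w4 (successors {w2}): φ is true.
  w5 (successors {w0, w3, w5}): φ is true.
Detail at w0 (witness):
  At w0: \Diamond \neg (q \to s) is false, q \to \neg s is true, so \Diamond \neg (q \to s) \lor (q \to \neg s) is true.
    At w0: \Diamond \neg (q \to s) requires \neg (q \to s) at some successor in {w1, w5}.
      At w1: \neg (q \to s) is false.
      At w5: \neg (q \to s) is false.
    So \Diamond \neg (q \to s) is false at w0.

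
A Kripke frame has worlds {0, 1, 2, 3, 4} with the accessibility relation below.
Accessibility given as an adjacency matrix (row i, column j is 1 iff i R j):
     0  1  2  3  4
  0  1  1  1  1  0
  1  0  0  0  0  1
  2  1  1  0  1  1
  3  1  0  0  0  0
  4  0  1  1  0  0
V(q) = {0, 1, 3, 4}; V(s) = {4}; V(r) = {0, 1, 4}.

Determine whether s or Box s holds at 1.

Yes

At 1: s is false, Box s is true, so s or Box s is true.
  At 1: Box s requires s at every successor {4}.
    At 4: s is true.
  So Box s is true at 1.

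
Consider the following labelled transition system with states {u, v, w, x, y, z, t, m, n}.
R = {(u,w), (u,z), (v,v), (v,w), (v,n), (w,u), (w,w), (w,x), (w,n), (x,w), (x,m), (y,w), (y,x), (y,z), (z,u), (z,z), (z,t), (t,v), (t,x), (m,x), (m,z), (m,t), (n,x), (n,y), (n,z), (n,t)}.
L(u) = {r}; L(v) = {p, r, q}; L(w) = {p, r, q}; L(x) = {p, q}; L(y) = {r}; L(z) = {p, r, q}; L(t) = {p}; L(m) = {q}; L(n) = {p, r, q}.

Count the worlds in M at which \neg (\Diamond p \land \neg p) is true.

Let φ = \neg (\Diamond p \land \neg p). Evaluate φ at each world:
  u (successors {w, z}): φ is false.
  v (successors {v, w, n}): φ is true.
  w (successors {u, w, x, n}): φ is true.
  x (successors {w, m}): φ is true.
  y (successors {w, x, z}): φ is false.
  z (successors {u, z, t}): φ is true.
  t (successors {v, x}): φ is true.
  m (successors {x, z, t}): φ is false.
  n (successors {x, y, z, t}): φ is true.
For instance, at z:
  At z: \Diamond p \land \neg p is false, so \neg (\Diamond p \land \neg p) is true.
    At z: \Diamond p is true, \neg p is false, so \Diamond p \land \neg p is false.
      At z: \Diamond p requires p at some successor in {u, z, t}.
        p holds at z, so \Diamond p is true at z.
Satisfying worlds: {v, w, x, z, t, n}

6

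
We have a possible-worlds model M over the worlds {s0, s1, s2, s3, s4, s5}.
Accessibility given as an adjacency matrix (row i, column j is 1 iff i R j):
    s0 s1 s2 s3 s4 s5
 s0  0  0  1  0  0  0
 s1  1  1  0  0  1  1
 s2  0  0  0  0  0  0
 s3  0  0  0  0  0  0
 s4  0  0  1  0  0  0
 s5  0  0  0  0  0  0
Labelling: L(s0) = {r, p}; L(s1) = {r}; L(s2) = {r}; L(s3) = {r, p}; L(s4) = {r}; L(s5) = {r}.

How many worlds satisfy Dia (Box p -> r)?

3

Let φ = Dia (Box p -> r). Evaluate φ at each world:
  s0 (successors {s2}): φ is true.
  s1 (successors {s0, s1, s4, s5}): φ is true.
  s2 (successors ∅): φ is false.
  s3 (successors ∅): φ is false.
  s4 (successors {s2}): φ is true.
  s5 (successors ∅): φ is false.
For instance, at s1:
  At s1: Dia (Box p -> r) requires Box p -> r at some successor in {s0, s1, s4, s5}.
    Box p -> r holds at s0, so Dia (Box p -> r) is true at s1.
      At s0: Box p is false, r is true, so Box p -> r is true.
Satisfying worlds: {s0, s1, s4}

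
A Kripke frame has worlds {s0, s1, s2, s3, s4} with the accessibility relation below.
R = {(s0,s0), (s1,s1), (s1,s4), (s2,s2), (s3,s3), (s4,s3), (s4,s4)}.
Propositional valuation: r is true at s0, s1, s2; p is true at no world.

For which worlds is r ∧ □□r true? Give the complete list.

Recall that □ψ holds at a world iff ψ holds at every accessible world, and ◇ψ holds iff ψ holds at some accessible world.
Let φ = r ∧ □□r. Evaluate φ at each world:
  s0 (successors {s0}): φ is true.
  s1 (successors {s1, s4}): φ is false.
  s2 (successors {s2}): φ is true.
  s3 (successors {s3}): φ is false.
  s4 (successors {s3, s4}): φ is false.
For instance, at s3:
  At s3: r is false, □□r is false, so r ∧ □□r is false.
    At s3: □□r requires □r at every successor {s3}.
      □r fails at s3, so □□r is false at s3.
Satisfying worlds: {s0, s2}

s0, s2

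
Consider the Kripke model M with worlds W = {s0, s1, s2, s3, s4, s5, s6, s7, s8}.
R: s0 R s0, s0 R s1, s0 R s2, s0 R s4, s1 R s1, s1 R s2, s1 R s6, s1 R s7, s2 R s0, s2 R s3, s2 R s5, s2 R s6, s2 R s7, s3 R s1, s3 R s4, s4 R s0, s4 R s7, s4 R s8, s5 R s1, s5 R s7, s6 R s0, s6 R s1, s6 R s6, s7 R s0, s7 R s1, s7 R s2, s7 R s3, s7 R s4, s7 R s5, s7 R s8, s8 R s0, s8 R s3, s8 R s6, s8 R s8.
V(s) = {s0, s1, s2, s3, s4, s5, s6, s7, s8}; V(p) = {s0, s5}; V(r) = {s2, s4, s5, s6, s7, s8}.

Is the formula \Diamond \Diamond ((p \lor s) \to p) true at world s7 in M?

Recall that \Diamond ψ holds at a world iff ψ holds at some accessible world.
At s7: \Diamond \Diamond ((p \lor s) \to p) requires \Diamond ((p \lor s) \to p) at some successor in {s0, s1, s2, s3, s4, s5, s8}.
  \Diamond ((p \lor s) \to p) holds at s0, so \Diamond \Diamond ((p \lor s) \to p) is true at s7.
    At s0: \Diamond ((p \lor s) \to p) requires (p \lor s) \to p at some successor in {s0, s1, s2, s4}.
      (p \lor s) \to p holds at s0, so \Diamond ((p \lor s) \to p) is true at s0.

Yes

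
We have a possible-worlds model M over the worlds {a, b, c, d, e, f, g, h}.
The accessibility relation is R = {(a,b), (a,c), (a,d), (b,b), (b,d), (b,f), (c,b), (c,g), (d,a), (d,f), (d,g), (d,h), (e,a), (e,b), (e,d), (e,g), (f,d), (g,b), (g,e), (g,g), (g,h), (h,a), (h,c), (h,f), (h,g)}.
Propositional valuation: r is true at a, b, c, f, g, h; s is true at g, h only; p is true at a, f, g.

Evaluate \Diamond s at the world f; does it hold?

Recall that \Diamond ψ holds at a world iff ψ holds at some accessible world.
At f: \Diamond s requires s at some successor in {d}.
  At d: s is false.
So \Diamond s is false at f.

No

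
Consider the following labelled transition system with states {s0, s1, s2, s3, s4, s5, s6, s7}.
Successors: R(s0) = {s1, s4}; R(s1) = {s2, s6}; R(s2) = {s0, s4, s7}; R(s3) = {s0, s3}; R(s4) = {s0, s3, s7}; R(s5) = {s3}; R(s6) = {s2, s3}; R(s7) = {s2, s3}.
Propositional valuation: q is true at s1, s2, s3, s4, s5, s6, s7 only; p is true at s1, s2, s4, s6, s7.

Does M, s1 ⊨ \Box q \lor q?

At s1: \Box q is true, q is true, so \Box q \lor q is true.
  At s1: \Box q requires q at every successor {s2, s6}.
    At s2: q is true.
    At s6: q is true.
  So \Box q is true at s1.

Yes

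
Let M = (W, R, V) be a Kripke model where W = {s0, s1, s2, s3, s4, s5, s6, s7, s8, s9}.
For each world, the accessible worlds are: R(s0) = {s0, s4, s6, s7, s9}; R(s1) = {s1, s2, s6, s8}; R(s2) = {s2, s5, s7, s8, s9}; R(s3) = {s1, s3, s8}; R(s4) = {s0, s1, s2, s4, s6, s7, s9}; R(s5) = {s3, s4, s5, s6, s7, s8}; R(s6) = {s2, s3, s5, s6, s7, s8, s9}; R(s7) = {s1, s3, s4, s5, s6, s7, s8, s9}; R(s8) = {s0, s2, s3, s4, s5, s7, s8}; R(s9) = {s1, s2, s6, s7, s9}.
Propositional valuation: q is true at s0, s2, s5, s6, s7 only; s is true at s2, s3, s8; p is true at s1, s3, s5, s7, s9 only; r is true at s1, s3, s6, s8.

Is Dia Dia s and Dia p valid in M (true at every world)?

Yes

Let φ = Dia Dia s and Dia p. Evaluate φ at each world:
  s0 (successors {s0, s4, s6, s7, s9}): φ is true.
  s1 (successors {s1, s2, s6, s8}): φ is true.
  s2 (successors {s2, s5, s7, s8, s9}): φ is true.
  s3 (successors {s1, s3, s8}): φ is true.
  s4 (successors {s0, s1, s2, s4, s6, s7, s9}): φ is true.
  s5 (successors {s3, s4, s5, s6, s7, s8}): φ is true.
  s6 (successors {s2, s3, s5, s6, s7, s8, s9}): φ is true.
  s7 (successors {s1, s3, s4, s5, s6, s7, s8, s9}): φ is true.
  s8 (successors {s0, s2, s3, s4, s5, s7, s8}): φ is true.
  s9 (successors {s1, s2, s6, s7, s9}): φ is true.
For instance, at s9:
  At s9: Dia Dia s is true, Dia p is true, so Dia Dia s and Dia p is true.
    At s9: Dia Dia s requires Dia s at some successor in {s1, s2, s6, s7, s9}.
      Dia s holds at s1, so Dia Dia s is true at s9.
    At s9: Dia p requires p at some successor in {s1, s2, s6, s7, s9}.
      p holds at s1, so Dia p is true at s9.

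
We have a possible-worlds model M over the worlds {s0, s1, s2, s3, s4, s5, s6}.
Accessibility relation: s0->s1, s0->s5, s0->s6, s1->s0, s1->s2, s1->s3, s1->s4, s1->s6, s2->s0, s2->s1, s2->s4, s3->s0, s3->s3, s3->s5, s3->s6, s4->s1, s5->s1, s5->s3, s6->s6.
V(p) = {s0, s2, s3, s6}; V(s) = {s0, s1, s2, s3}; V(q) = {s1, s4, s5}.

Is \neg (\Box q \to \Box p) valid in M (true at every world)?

No

Recall that \Box ψ holds at a world iff ψ holds at every accessible world, and \Diamond ψ holds iff ψ holds at some accessible world.
Let φ = \neg (\Box q \to \Box p). Evaluate φ at each world:
  s0 (successors {s1, s5, s6}): φ is false.
  s1 (successors {s0, s2, s3, s4, s6}): φ is false.
  s2 (successors {s0, s1, s4}): φ is false.
  s3 (successors {s0, s3, s5, s6}): φ is false.
  s4 (successors {s1}): φ is true.
  s5 (successors {s1, s3}): φ is false.
  s6 (successors {s6}): φ is false.
Detail at s0 (counterexample):
  At s0: \Box q \to \Box p is true, so \neg (\Box q \to \Box p) is false.
    At s0: \Box q is false, \Box p is false, so \Box q \to \Box p is true.
      At s0: \Box q requires q at every successor {s1, s5, s6}.
        q fails at s6, so \Box q is false at s0.
      At s0: \Box p requires p at every successor {s1, s5, s6}.
        p fails at s1, so \Box p is false at s0.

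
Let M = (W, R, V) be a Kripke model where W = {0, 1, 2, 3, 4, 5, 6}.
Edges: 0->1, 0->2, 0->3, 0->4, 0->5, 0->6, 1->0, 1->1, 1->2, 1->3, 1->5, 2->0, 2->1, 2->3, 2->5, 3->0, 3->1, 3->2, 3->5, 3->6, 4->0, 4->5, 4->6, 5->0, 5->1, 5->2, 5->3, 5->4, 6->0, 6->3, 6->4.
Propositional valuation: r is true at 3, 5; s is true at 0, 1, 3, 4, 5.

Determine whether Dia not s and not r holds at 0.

At 0: Dia not s is true, not r is true, so Dia not s and not r is true.
  At 0: Dia not s requires not s at some successor in {1, 2, 3, 4, 5, 6}.
    not s holds at 2, so Dia not s is true at 0.

Yes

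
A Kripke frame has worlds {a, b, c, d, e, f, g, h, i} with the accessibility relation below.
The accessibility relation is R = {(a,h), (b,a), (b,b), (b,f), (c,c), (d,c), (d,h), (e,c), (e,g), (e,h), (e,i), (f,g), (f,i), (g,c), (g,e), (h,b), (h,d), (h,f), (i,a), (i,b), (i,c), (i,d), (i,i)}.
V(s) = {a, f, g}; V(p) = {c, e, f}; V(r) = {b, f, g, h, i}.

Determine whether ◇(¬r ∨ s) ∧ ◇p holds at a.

At a: ◇(¬r ∨ s) is false, ◇p is false, so ◇(¬r ∨ s) ∧ ◇p is false.
  At a: ◇(¬r ∨ s) requires ¬r ∨ s at some successor in {h}.
    At h: ¬r ∨ s is false.
  So ◇(¬r ∨ s) is false at a.
  At a: ◇p requires p at some successor in {h}.
    At h: p is false.
  So ◇p is false at a.

No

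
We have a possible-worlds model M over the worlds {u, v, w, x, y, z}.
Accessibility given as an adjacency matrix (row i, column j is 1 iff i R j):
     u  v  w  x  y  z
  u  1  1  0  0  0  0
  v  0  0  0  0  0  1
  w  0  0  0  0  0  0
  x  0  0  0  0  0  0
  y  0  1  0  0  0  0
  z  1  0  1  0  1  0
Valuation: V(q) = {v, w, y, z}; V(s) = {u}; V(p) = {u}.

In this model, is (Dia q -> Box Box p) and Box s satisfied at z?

At z: Dia q -> Box Box p is false, Box s is false, so (Dia q -> Box Box p) and Box s is false.
  At z: Dia q is true, Box Box p is false, so Dia q -> Box Box p is false.
    At z: Dia q requires q at some successor in {u, w, y}.
      q holds at w, so Dia q is true at z.
    At z: Box Box p requires Box p at every successor {u, w, y}.
      Box p fails at u, so Box Box p is false at z.
  At z: Box s requires s at every successor {u, w, y}.
    s fails at w, so Box s is false at z.

No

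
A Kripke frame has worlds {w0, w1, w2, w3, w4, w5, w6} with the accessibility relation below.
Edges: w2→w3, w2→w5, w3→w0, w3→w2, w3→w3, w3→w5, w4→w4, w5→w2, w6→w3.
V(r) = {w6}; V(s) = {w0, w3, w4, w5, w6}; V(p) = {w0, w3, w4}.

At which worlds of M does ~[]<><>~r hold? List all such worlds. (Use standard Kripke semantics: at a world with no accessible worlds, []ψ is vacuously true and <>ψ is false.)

Recall that []ψ holds at a world iff ψ holds at every accessible world, and <>ψ holds iff ψ holds at some accessible world.
Let φ = ~[]<><>~r. Evaluate φ at each world:
  w0 (successors ∅): φ is false.
  w1 (successors ∅): φ is false.
  w2 (successors {w3, w5}): φ is false.
  w3 (successors {w0, w2, w3, w5}): φ is true.
  w4 (successors {w4}): φ is false.
  w5 (successors {w2}): φ is false.
  w6 (successors {w3}): φ is false.
For instance, at w3:
  At w3: []<><>~r is false, so ~[]<><>~r is true.
    At w3: []<><>~r requires <><>~r at every successor {w0, w2, w3, w5}.
      <><>~r fails at w0, so []<><>~r is false at w3.
Satisfying worlds: {w3}

w3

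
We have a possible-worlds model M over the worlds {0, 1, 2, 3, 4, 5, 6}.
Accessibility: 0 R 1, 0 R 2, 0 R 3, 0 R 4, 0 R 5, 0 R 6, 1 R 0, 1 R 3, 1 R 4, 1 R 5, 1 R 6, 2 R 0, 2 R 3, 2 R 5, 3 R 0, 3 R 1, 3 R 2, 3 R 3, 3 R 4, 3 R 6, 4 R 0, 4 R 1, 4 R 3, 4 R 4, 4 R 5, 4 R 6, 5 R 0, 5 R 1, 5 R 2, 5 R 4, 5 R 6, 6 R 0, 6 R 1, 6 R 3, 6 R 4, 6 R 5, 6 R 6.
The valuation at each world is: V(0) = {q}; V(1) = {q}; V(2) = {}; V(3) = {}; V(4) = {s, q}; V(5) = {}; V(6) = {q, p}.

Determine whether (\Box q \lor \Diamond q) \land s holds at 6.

No

At 6: \Box q \lor \Diamond q is true, s is false, so (\Box q \lor \Diamond q) \land s is false.
  At 6: \Box q is false, \Diamond q is true, so \Box q \lor \Diamond q is true.
    At 6: \Box q requires q at every successor {0, 1, 3, 4, 5, 6}.
      q fails at 3, so \Box q is false at 6.
    At 6: \Diamond q requires q at some successor in {0, 1, 3, 4, 5, 6}.
      q holds at 0, so \Diamond q is true at 6.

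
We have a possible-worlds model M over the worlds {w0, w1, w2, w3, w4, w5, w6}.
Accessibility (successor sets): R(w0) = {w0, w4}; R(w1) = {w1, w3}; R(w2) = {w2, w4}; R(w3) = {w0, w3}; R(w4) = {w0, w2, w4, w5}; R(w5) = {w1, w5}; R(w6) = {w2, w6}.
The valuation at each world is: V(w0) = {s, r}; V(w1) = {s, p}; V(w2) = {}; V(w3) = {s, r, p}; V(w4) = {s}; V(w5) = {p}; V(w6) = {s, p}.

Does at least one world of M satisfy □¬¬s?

Let φ = □¬¬s. Evaluate φ at each world:
  w0 (successors {w0, w4}): φ is true.
  w1 (successors {w1, w3}): φ is true.
  w2 (successors {w2, w4}): φ is false.
  w3 (successors {w0, w3}): φ is true.
  w4 (successors {w0, w2, w4, w5}): φ is false.
  w5 (successors {w1, w5}): φ is false.
  w6 (successors {w2, w6}): φ is false.
Detail at w0 (witness):
  At w0: □¬¬s requires ¬¬s at every successor {w0, w4}.
    At w0: ¬¬s is true.
    At w4: ¬¬s is true.
  So □¬¬s is true at w0.

Yes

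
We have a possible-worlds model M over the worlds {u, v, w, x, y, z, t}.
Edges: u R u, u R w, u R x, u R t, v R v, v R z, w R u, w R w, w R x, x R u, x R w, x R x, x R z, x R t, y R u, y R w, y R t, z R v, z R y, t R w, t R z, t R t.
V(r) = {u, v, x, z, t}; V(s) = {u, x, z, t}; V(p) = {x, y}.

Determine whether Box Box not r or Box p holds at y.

No

Recall that Box ψ holds at a world iff ψ holds at every accessible world, and Dia ψ holds iff ψ holds at some accessible world.
At y: Box Box not r is false, Box p is false, so Box Box not r or Box p is false.
  At y: Box Box not r requires Box not r at every successor {u, w, t}.
    Box not r fails at u, so Box Box not r is false at y.
      At u: Box not r requires not r at every successor {u, w, x, t}.
        not r fails at u, so Box not r is false at u.
  At y: Box p requires p at every successor {u, w, t}.
    p fails at u, so Box p is false at y.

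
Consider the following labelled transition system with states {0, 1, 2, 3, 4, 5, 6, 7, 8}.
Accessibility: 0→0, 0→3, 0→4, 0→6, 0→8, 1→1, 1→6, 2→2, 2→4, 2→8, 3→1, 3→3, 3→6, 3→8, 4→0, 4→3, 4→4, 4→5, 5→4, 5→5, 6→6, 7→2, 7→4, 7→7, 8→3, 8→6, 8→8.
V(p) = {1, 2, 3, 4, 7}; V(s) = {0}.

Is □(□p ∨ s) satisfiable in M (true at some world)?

No

Let φ = □(□p ∨ s). Evaluate φ at each world:
  0 (successors {0, 3, 4, 6, 8}): φ is false.
  1 (successors {1, 6}): φ is false.
  2 (successors {2, 4, 8}): φ is false.
  3 (successors {1, 3, 6, 8}): φ is false.
  4 (successors {0, 3, 4, 5}): φ is false.
  5 (successors {4, 5}): φ is false.
  6 (successors {6}): φ is false.
  7 (successors {2, 4, 7}): φ is false.
  8 (successors {3, 6, 8}): φ is false.
For instance, at 2:
  At 2: □(□p ∨ s) requires □p ∨ s at every successor {2, 4, 8}.
    □p ∨ s fails at 2, so □(□p ∨ s) is false at 2.
      At 2: □p is false, s is false, so □p ∨ s is false.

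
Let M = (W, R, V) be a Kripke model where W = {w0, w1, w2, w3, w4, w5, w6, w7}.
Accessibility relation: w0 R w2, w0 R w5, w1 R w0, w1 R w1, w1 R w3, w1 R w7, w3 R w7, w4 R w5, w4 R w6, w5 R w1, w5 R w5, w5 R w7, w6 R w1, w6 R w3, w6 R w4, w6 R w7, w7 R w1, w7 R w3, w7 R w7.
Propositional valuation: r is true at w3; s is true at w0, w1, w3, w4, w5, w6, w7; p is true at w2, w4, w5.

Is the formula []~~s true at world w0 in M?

No

At w0: []~~s requires ~~s at every successor {w2, w5}.
  ~~s fails at w2, so []~~s is false at w0.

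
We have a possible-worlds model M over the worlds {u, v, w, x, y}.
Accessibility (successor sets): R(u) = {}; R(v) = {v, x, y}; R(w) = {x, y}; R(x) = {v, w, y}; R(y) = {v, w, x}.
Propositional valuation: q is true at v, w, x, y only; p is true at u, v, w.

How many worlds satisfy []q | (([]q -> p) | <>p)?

Let φ = []q | (([]q -> p) | <>p). Evaluate φ at each world:
  u (successors ∅): φ is true.
  v (successors {v, x, y}): φ is true.
  w (successors {x, y}): φ is true.
  x (successors {v, w, y}): φ is true.
  y (successors {v, w, x}): φ is true.
For instance, at w:
  At w: []q is true, ([]q -> p) | <>p is true, so []q | (([]q -> p) | <>p) is true.
    At w: []q requires q at every successor {x, y}.
      At x: q is true.
      At y: q is true.
    So []q is true at w.
    At w: []q -> p is true, <>p is false, so ([]q -> p) | <>p is true.
      At w: []q is true, p is true, so []q -> p is true.
      At w: <>p requires p at some successor in {x, y}.
        At x: p is false.
        At y: p is false.
      So <>p is false at w.
Satisfying worlds: {u, v, w, x, y}

5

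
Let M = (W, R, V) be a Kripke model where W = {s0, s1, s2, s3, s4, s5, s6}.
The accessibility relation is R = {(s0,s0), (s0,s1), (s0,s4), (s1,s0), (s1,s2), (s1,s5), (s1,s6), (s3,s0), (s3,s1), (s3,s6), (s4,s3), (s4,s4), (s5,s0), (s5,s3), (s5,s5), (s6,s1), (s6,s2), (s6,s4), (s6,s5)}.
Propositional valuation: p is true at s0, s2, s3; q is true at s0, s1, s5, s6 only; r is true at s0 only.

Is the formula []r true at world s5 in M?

No

At s5: []r requires r at every successor {s0, s3, s5}.
  r fails at s3, so []r is false at s5.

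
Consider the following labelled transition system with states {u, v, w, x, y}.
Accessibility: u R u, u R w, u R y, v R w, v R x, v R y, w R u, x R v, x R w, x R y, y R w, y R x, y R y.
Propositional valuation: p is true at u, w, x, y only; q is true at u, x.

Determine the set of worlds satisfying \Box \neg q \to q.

Let φ = \Box \neg q \to q. Evaluate φ at each world:
  u (successors {u, w, y}): φ is true.
  v (successors {w, x, y}): φ is true.
  w (successors {u}): φ is true.
  x (successors {v, w, y}): φ is true.
  y (successors {w, x, y}): φ is true.
For instance, at y:
  At y: \Box \neg q is false, q is false, so \Box \neg q \to q is true.
    At y: \Box \neg q requires \neg q at every successor {w, x, y}.
      \neg q fails at x, so \Box \neg q is false at y.
Satisfying worlds: {u, v, w, x, y}

u, v, w, x, y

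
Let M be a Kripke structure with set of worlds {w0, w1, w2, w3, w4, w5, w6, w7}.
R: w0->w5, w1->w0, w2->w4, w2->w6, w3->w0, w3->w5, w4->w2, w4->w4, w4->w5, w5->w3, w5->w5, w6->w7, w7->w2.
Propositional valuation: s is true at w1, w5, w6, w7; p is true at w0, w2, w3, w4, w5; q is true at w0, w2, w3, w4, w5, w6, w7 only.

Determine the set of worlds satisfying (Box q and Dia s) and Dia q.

w0, w2, w3, w4, w5, w6

Recall that Box ψ holds at a world iff ψ holds at every accessible world, and Dia ψ holds iff ψ holds at some accessible world.
Let φ = (Box q and Dia s) and Dia q. Evaluate φ at each world:
  w0 (successors {w5}): φ is true.
  w1 (successors {w0}): φ is false.
  w2 (successors {w4, w6}): φ is true.
  w3 (successors {w0, w5}): φ is true.
  w4 (successors {w2, w4, w5}): φ is true.
  w5 (successors {w3, w5}): φ is true.
  w6 (successors {w7}): φ is true.
  w7 (successors {w2}): φ is false.
For instance, at w2:
  At w2: Box q and Dia s is true, Dia q is true, so (Box q and Dia s) and Dia q is true.
    At w2: Box q is true, Dia s is true, so Box q and Dia s is true.
      At w2: Box q requires q at every successor {w4, w6}.
        At w4: q is true.
        At w6: q is true.
      So Box q is true at w2.
      At w2: Dia s requires s at some successor in {w4, w6}.
        s holds at w6, so Dia s is true at w2.
    At w2: Dia q requires q at some successor in {w4, w6}.
      q holds at w4, so Dia q is true at w2.
Satisfying worlds: {w0, w2, w3, w4, w5, w6}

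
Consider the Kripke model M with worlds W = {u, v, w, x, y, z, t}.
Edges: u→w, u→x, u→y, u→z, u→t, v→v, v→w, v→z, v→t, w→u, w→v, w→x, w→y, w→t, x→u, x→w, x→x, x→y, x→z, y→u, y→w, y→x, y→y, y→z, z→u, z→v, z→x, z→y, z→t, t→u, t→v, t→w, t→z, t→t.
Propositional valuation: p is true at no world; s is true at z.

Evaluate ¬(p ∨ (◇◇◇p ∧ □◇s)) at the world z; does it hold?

At z: p ∨ (◇◇◇p ∧ □◇s) is false, so ¬(p ∨ (◇◇◇p ∧ □◇s)) is true.
  At z: p is false, ◇◇◇p ∧ □◇s is false, so p ∨ (◇◇◇p ∧ □◇s) is false.
    At z: ◇◇◇p is false, □◇s is true, so ◇◇◇p ∧ □◇s is false.
      At z: ◇◇◇p requires ◇◇p at some successor in {u, v, x, y, t}.
        At u: ◇◇p is false.
        At v: ◇◇p is false.
        At x: ◇◇p is false.
        At y: ◇◇p is false.
        At t: ◇◇p is false.
      So ◇◇◇p is false at z.
      At z: □◇s requires ◇s at every successor {u, v, x, y, t}.
        At u: ◇s is true.
        At v: ◇s is true.
        At x: ◇s is true.
        At y: ◇s is true.
        At t: ◇s is true.
      So □◇s is true at z.

Yes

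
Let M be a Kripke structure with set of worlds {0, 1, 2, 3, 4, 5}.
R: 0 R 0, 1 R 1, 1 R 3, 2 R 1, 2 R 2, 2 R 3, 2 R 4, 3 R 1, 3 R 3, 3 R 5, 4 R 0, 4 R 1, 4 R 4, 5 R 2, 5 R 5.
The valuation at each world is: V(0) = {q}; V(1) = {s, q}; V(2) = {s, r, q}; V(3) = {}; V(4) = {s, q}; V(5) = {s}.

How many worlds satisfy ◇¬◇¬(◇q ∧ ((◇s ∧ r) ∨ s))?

Recall that ◇ψ holds at a world iff ψ holds at some accessible world.
Let φ = ◇¬◇¬(◇q ∧ ((◇s ∧ r) ∨ s)). Evaluate φ at each world:
  0 (successors {0}): φ is false.
  1 (successors {1, 3}): φ is false.
  2 (successors {1, 2, 3, 4}): φ is false.
  3 (successors {1, 3, 5}): φ is true.
  4 (successors {0, 1, 4}): φ is false.
  5 (successors {2, 5}): φ is true.
For instance, at 2:
  At 2: ◇¬◇¬(◇q ∧ ((◇s ∧ r) ∨ s)) requires ¬◇¬(◇q ∧ ((◇s ∧ r) ∨ s)) at some successor in {1, 2, 3, 4}.
    At 1: ¬◇¬(◇q ∧ ((◇s ∧ r) ∨ s)) is false.
    At 2: ¬◇¬(◇q ∧ ((◇s ∧ r) ∨ s)) is false.
    At 3: ¬◇¬(◇q ∧ ((◇s ∧ r) ∨ s)) is false.
    At 4: ¬◇¬(◇q ∧ ((◇s ∧ r) ∨ s)) is false.
  So ◇¬◇¬(◇q ∧ ((◇s ∧ r) ∨ s)) is false at 2.
Satisfying worlds: {3, 5}

2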